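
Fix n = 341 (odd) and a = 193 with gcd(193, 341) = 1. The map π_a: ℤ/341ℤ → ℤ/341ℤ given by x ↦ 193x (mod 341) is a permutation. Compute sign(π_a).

Start at x=173: 173 → 312 → 200 → 67 → 314 → 245 → 227 → … (one orbit).
Cycle type of π: 30×10 + 15×2 + 10 + 1; total 14 cycles.
n − c = 341 − 14 = 327; sign = (−1)^327 = -1.

-1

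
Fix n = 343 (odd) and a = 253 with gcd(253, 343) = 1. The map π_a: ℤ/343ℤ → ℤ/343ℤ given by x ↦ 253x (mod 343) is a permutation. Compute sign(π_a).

+1

Orbit of 43 under x↦253x: [43, 246, 155, 113, 120, 176, 281]… (length divides ord_343(253)).
Cycle type of π: 49×6 + 7×6 + 1×7; total 19 cycles.
n − c = 343 − 19 = 324; sign = (−1)^324 = +1.
The Jacobi symbol (253|343) = +1 (Zolotarev) agrees.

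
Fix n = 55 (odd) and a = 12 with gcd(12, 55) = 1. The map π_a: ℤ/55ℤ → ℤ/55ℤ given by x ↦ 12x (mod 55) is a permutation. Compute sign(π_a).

Orbit of 34 under x↦12x: [34, 23, 1, 12]… (length divides ord_55(12)).
Cycle lengths of π_12 on ℤ/55ℤ: [4, 4, 4, 4, 4, 4, 4, 4, 4, 4, 4, 1, 1, 1, 1, 1, 1, 1, 1, 1, 1, 1]; 22 cycles in total.
n − c = 55 − 22 = 33; sign = (−1)^33 = -1.
Zolotarev: (12|55) = -1, matching the cycle-count sign.

-1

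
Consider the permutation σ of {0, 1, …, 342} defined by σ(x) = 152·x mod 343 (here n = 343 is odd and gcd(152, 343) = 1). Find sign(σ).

-1

Orbit of 324 under x↦152x: [324, 199, 64, 124, 326, 160, 310]… (length divides ord_343(152)).
The orbit structure of x ↦ 152x mod 343: 4 orbits of sizes [294, 42, 6, 1].
sign(π) = (−1)^{n − #cycles} = (−1)^{343−4} = (−1)^339 = -1.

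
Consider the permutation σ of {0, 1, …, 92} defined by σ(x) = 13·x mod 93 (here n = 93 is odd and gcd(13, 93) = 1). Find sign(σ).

-1

Orbit of 73 under x↦13x: [73, 19, 61, 49, 79, 4, 52]… (length divides ord_93(13)).
Decompose π into cycles: lengths [30, 30, 30, 1, 1, 1] (6 cycles, including the fixed point 0).
6 cycles on 93: each ℓ→(−1)^(ℓ−1), product (−1)^87 = -1.
Zolotarev: (13|93) = -1, matching the cycle-count sign.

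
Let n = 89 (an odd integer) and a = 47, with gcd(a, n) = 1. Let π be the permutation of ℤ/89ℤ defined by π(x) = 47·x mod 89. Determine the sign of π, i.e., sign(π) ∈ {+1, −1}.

Trace 34: π^k(34) = [34, 85, 79, 64, 71, 44, 21] for k=0..6.
π_47 has 3 disjoint cycles with lengths [44, 44, 1] on {0,…,88}.
3 cycles on 89: each ℓ→(−1)^(ℓ−1), product (−1)^86 = +1.
Via Zolotarev, sign(π_{47}) = (47|89) = +1.

+1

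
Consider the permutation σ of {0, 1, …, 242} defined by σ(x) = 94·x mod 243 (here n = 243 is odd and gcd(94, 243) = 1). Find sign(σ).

+1

Start at x=46: 46 → 193 → 160 → 217 → 229 → 142 → 226 → … (one orbit).
11 cycles of lengths [81, 81, 27, 27, 9, 9, 3, 3, 1, 1, 1].
With 11 cycles on 243 points, sign = (−1)^{243−11} = +1.
Zolotarev: (94|243) = +1, matching the cycle-count sign.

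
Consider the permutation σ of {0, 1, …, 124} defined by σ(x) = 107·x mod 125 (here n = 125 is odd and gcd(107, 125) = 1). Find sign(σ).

Trace 118: π^k(118) = [118, 1, 107, 74, 43, 101, 57] for k=0..6.
The orbit structure of x ↦ 107x mod 125: 12 orbits of sizes [20, 20, 20, 20, 20, 4, 4, 4, 4, 4, 4, 1].
Σ(ℓ_i−1) = 125−12 = 113; sign = (−1)^113 = -1.
(107|125)_J = -1 (Zolotarev's lemma cross-check).

-1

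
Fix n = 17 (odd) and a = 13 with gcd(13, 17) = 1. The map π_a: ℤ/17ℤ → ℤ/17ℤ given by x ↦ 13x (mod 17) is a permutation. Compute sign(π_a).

+1

Orbit of 16 under x↦13x: [16, 4, 1, 13]… (length divides ord_17(13)).
Cycle type of π: 4×4 + 1; total 5 cycles.
With 5 cycles on 17 points, sign = (−1)^{17−5} = +1.
Check: (13/17) = +1 by Zolotarev.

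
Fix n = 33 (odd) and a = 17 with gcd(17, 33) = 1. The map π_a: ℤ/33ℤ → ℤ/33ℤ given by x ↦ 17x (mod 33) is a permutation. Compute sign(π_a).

Orbit of 8 under x↦17x: [8, 4, 2, 1, 17, 25, 29]… (length divides ord_33(17)).
π_17 has 5 disjoint cycles with lengths [10, 10, 10, 2, 1] on {0,…,32}.
5 cycles on 33: each ℓ→(−1)^(ℓ−1), product (−1)^28 = +1.

+1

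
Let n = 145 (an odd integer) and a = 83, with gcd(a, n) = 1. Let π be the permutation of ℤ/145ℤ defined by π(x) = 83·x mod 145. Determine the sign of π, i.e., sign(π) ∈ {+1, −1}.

-1

Orbit of 59 under x↦83x: [59, 112, 16, 23, 24, 107, 36]… (length divides ord_145(83)).
Cycle lengths of π_83 on ℤ/145ℤ: [28, 28, 28, 28, 7, 7, 7, 7, 4, 1]; 10 cycles in total.
sign(π) = (−1)^{n − #cycles} = (−1)^{145−10} = (−1)^135 = -1.
(83|145)_J = -1 (Zolotarev's lemma cross-check).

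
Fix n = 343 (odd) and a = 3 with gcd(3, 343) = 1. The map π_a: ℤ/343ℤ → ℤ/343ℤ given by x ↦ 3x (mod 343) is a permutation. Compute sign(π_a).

-1

Orbit of 156 under x↦3x: [156, 125, 32, 96, 288, 178, 191]… (length divides ord_343(3)).
Cycle type of π: 294 + 42 + 6 + 1; total 4 cycles.
n − c = 343 − 4 = 339; sign = (−1)^339 = -1.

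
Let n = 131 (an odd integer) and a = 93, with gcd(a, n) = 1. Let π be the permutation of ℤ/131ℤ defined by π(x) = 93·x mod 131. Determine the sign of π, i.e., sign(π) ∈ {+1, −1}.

-1

Orbit of 48 under x↦93x: [48, 10, 13, 30, 39, 90, 117]… (length divides ord_131(93)).
The orbit structure of x ↦ 93x mod 131: 2 orbits of sizes [130, 1].
n − c = 131 − 2 = 129; sign = (−1)^129 = -1.
Check: (93/131) = -1 by Zolotarev.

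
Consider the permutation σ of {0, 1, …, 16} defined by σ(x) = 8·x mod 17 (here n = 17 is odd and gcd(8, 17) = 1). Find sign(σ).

Orbit of 13 under x↦8x: [13, 2, 16, 9, 4, 15, 1]… (length divides ord_17(8)).
3 cycles of lengths [8, 8, 1].
Σ(ℓ_i−1) = 17−3 = 14; sign = (−1)^14 = +1.

+1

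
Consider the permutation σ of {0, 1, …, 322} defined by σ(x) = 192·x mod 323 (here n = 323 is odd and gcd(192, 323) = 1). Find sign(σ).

+1

Orbit of 35 under x↦192x: [35, 260, 178, 261, 47, 303, 36]… (length divides ord_323(192)).
Cycle lengths of π_192 on ℤ/323ℤ: [144, 144, 18, 16, 1]; 5 cycles in total.
Σ(ℓ_i−1) = 323−5 = 318; sign = (−1)^318 = +1.
(192|323)_J = +1 (Zolotarev's lemma cross-check).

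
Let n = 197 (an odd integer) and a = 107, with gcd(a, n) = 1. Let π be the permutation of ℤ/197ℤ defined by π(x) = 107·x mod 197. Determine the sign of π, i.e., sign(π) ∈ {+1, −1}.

Trace 51: π^k(51) = [51, 138, 188, 22, 187, 112, 164] for k=0..6.
The orbit structure of x ↦ 107x mod 197: 3 orbits of sizes [98, 98, 1].
197 − 3 = 194 transpositions; sign(π) = (−1)^194 = +1.

+1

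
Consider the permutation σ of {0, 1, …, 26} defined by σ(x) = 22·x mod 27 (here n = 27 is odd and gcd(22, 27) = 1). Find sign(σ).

Trace 16: π^k(16) = [16, 1, 22, 25, 10, 4, 7] for k=0..6.
Cycle type of π: 9×2 + 3×2 + 1×3; total 7 cycles.
27 − 7 = 20 transpositions; sign(π) = (−1)^20 = +1.

+1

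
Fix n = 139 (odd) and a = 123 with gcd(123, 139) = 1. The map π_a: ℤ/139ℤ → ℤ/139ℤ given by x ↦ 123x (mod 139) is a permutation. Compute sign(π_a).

-1

Start at x=79: 79 → 126 → 69 → 8 → 11 → 102 → 36 → … (one orbit).
Cycle lengths of π_123 on ℤ/139ℤ: [138, 1]; 2 cycles in total.
With 2 cycles on 139 points, sign = (−1)^{139−2} = -1.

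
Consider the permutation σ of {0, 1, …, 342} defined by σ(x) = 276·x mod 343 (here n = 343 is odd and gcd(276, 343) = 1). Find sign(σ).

Start at x=1: 1 → 276 → 30 → 48 → 214 → 68 → 246 → … (one orbit).
Decompose π into cycles: lengths [42, 42, 42, 42, 42, 42, 42, 6, 6, 6, 6, 6, 6, 6, 6, 1] (16 cycles, including the fixed point 0).
n − c = 343 − 16 = 327; sign = (−1)^327 = -1.
Check: (276/343) = -1 by Zolotarev.

-1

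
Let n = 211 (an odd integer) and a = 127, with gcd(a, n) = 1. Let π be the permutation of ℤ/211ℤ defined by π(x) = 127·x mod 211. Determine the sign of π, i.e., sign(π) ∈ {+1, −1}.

Trace 174: π^k(174) = [174, 154, 146, 185, 74, 114, 130] for k=0..6.
The orbit structure of x ↦ 127x mod 211: 2 orbits of sizes [210, 1].
Σ(ℓ_i−1) = 211−2 = 209; sign = (−1)^209 = -1.

-1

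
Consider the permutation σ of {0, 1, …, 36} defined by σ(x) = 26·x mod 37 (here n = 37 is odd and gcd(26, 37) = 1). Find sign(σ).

+1

Trace 26: π^k(26) = [26, 10, 1] for k=0..2.
Decompose π into cycles: lengths [3, 3, 3, 3, 3, 3, 3, 3, 3, 3, 3, 3, 1] (13 cycles, including the fixed point 0).
n − c = 37 − 13 = 24; sign = (−1)^24 = +1.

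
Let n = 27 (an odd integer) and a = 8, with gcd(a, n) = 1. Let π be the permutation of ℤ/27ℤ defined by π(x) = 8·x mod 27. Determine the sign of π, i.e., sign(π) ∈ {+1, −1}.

Orbit of 1 under x↦8x: [1, 8, 10, 26, 19, 17]… (length divides ord_27(8)).
Cycle lengths of π_8 on ℤ/27ℤ: [6, 6, 6, 2, 2, 2, 2, 1]; 8 cycles in total.
8 cycles on 27: each ℓ→(−1)^(ℓ−1), product (−1)^19 = -1.
The Jacobi symbol (8|27) = -1 (Zolotarev) agrees.

-1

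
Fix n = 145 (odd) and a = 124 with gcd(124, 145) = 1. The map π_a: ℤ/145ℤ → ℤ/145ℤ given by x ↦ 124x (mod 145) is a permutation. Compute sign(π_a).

-1

Orbit of 44 under x↦124x: [44, 91, 119, 111, 134, 86, 79]… (length divides ord_145(124)).
Decompose π into cycles: lengths [28, 28, 28, 28, 28, 2, 2, 1] (8 cycles, including the fixed point 0).
With 8 cycles on 145 points, sign = (−1)^{145−8} = -1.
Check: (124/145) = -1 by Zolotarev.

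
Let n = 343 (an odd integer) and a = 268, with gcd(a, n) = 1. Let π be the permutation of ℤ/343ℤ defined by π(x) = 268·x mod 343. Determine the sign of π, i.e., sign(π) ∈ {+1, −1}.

Trace 190: π^k(190) = [190, 156, 305, 106, 282, 116, 218] for k=0..6.
Cycle type of π: 147×2 + 21×2 + 3×2 + 1; total 7 cycles.
sign(π) = (−1)^{n − #cycles} = (−1)^{343−7} = (−1)^336 = +1.
Zolotarev: (268|343) = +1, matching the cycle-count sign.

+1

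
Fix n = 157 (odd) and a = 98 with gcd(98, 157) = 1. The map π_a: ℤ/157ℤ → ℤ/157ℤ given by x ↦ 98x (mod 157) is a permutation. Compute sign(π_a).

Start at x=93: 93 → 8 → 156 → 59 → 130 → 23 → 56 → … (one orbit).
Cycle type of π: 52×3 + 1; total 4 cycles.
4 cycles on 157: each ℓ→(−1)^(ℓ−1), product (−1)^153 = -1.
(98|157)_J = -1 (Zolotarev's lemma cross-check).

-1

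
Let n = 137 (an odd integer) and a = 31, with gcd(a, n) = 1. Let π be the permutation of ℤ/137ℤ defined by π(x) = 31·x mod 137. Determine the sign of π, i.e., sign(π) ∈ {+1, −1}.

Start at x=91: 91 → 81 → 45 → 25 → 90 → 50 → 43 → … (one orbit).
Cycle type of π: 136 + 1; total 2 cycles.
137 − 2 = 135 transpositions; sign(π) = (−1)^135 = -1.
Zolotarev: (31|137) = -1, matching the cycle-count sign.

-1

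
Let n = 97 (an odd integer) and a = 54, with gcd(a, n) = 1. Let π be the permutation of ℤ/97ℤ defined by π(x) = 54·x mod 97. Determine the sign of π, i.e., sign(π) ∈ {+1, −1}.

Start at x=96: 96 → 43 → 91 → 64 → 61 → 93 → 75 → … (one orbit).
The orbit structure of x ↦ 54x mod 97: 5 orbits of sizes [24, 24, 24, 24, 1].
97 − 5 = 92 transpositions; sign(π) = (−1)^92 = +1.
Via Zolotarev, sign(π_{54}) = (54|97) = +1.

+1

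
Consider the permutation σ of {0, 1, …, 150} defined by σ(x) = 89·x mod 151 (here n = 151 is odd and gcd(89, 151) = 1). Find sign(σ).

Start at x=17: 17 → 3 → 116 → 56 → 1 → 89 → 69 → … (one orbit).
Cycle lengths of π_89 on ℤ/151ℤ: [150, 1]; 2 cycles in total.
151 − 2 = 149 transpositions; sign(π) = (−1)^149 = -1.

-1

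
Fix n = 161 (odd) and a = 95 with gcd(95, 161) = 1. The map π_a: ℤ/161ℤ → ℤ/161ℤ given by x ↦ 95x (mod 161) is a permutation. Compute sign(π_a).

Orbit of 121 under x↦95x: [121, 64, 123, 93, 141, 32, 142]… (length divides ord_161(95)).
Decompose π into cycles: lengths [33, 33, 33, 33, 11, 11, 3, 3, 1] (9 cycles, including the fixed point 0).
Σ(ℓ_i−1) = 161−9 = 152; sign = (−1)^152 = +1.

+1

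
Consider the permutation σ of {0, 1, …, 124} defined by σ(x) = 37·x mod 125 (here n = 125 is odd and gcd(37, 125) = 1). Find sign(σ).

-1

Start at x=64: 64 → 118 → 116 → 42 → 54 → 123 → 51 → … (one orbit).
π_37 has 4 disjoint cycles with lengths [100, 20, 4, 1] on {0,…,124}.
Σ(ℓ_i−1) = 125−4 = 121; sign = (−1)^121 = -1.
Check: (37/125) = -1 by Zolotarev.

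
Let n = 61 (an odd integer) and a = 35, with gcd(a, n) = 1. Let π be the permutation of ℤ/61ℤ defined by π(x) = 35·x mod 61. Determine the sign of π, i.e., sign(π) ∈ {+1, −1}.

-1

Start at x=8: 8 → 36 → 40 → 58 → 17 → 46 → 24 → … (one orbit).
Cycle lengths of π_35 on ℤ/61ℤ: [60, 1]; 2 cycles in total.
61 − 2 = 59 transpositions; sign(π) = (−1)^59 = -1.
Zolotarev: (35|61) = -1, matching the cycle-count sign.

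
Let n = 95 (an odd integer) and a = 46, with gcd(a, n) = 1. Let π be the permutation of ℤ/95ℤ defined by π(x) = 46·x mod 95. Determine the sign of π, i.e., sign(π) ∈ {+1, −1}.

-1

Start at x=26: 26 → 56 → 11 → 31 → 1 → 46 → 26 (one orbit).
π_46 has 20 disjoint cycles with lengths [6, 6, 6, 6, 6, 6, 6, 6, 6, 6, 6, 6, 6, 6, 6, 1, 1, 1, 1, 1] on {0,…,94}.
Σ(ℓ_i−1) = 95−20 = 75; sign = (−1)^75 = -1.
(46|95)_J = -1 (Zolotarev's lemma cross-check).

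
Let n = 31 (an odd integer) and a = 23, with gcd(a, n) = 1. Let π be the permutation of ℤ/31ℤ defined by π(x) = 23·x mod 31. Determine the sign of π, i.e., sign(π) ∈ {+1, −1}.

Start at x=4: 4 → 30 → 8 → 29 → 16 → 27 → 1 → … (one orbit).
Decompose π into cycles: lengths [10, 10, 10, 1] (4 cycles, including the fixed point 0).
31 − 4 = 27 transpositions; sign(π) = (−1)^27 = -1.

-1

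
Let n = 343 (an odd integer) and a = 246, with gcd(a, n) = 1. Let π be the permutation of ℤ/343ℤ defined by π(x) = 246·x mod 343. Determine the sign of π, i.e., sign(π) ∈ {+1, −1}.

+1

Start at x=148: 148 → 50 → 295 → 197 → 99 → 1 → 246 → 148 (one orbit).
91 cycles of lengths [7, 7, 7, 7, 7, 7, 7, 7, 7, 7, 7, 7, 7, 7, 7, 7, 7, 7, 7, 7, 7, 7, 7, 7, 7, 7, 7, 7, 7, 7, 7, 7, 7, 7, 7, 7, 7, 7, 7, 7, 7, 7, 1, 1, 1, 1, 1, 1, 1, 1, 1, 1, 1, 1, 1, 1, 1, 1, 1, 1, 1, 1, 1, 1, 1, 1, 1, 1, 1, 1, 1, 1, 1, 1, 1, 1, 1, 1, 1, 1, 1, 1, 1, 1, 1, 1, 1, 1, 1, 1, 1].
343 − 91 = 252 transpositions; sign(π) = (−1)^252 = +1.
The Jacobi symbol (246|343) = +1 (Zolotarev) agrees.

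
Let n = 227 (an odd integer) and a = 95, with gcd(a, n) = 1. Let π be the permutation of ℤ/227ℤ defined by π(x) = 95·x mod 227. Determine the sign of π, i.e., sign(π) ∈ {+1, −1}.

-1

Orbit of 140 under x↦95x: [140, 134, 18, 121, 145, 155, 197]… (length divides ord_227(95)).
π_95 has 2 disjoint cycles with lengths [226, 1] on {0,…,226}.
n − c = 227 − 2 = 225; sign = (−1)^225 = -1.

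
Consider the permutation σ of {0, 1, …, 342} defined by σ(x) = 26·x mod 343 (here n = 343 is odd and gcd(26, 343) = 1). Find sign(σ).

-1

Start at x=137: 137 → 132 → 2 → 52 → 323 → 166 → 200 → … (one orbit).
Decompose π into cycles: lengths [294, 42, 6, 1] (4 cycles, including the fixed point 0).
4 cycles on 343: each ℓ→(−1)^(ℓ−1), product (−1)^339 = -1.
The Jacobi symbol (26|343) = -1 (Zolotarev) agrees.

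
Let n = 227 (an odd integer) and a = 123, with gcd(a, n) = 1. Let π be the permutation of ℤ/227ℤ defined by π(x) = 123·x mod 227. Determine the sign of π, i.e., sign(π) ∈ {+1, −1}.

-1

Orbit of 210 under x↦123x: [210, 179, 225, 208, 160, 158, 139]… (length divides ord_227(123)).
Decompose π into cycles: lengths [226, 1] (2 cycles, including the fixed point 0).
sign(π) = (−1)^{n − #cycles} = (−1)^{227−2} = (−1)^225 = -1.
(123|227)_J = -1 (Zolotarev's lemma cross-check).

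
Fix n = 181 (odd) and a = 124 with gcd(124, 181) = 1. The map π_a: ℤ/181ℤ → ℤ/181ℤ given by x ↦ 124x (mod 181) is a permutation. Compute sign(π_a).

-1

Start at x=139: 139 → 41 → 16 → 174 → 37 → 63 → 29 → … (one orbit).
Cycle type of π: 180 + 1; total 2 cycles.
n − c = 181 − 2 = 179; sign = (−1)^179 = -1.
Via Zolotarev, sign(π_{124}) = (124|181) = -1.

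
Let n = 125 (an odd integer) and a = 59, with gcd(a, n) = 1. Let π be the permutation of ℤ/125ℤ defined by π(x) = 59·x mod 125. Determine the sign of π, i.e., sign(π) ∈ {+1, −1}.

Orbit of 66 under x↦59x: [66, 19, 121, 14, 76, 109, 56]… (length divides ord_125(59)).
π_59 has 7 disjoint cycles with lengths [50, 50, 10, 10, 2, 2, 1] on {0,…,124}.
sign(π) = (−1)^{n − #cycles} = (−1)^{125−7} = (−1)^118 = +1.

+1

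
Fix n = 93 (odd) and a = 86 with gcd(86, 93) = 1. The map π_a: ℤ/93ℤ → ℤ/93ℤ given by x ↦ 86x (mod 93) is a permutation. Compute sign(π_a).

+1

Start at x=76: 76 → 26 → 4 → 65 → 10 → 23 → 25 → … (one orbit).
Cycle type of π: 30×3 + 2 + 1; total 5 cycles.
With 5 cycles on 93 points, sign = (−1)^{93−5} = +1.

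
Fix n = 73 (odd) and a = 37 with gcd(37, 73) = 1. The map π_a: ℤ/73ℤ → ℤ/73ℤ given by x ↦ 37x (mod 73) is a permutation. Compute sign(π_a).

+1

Start at x=8: 8 → 4 → 2 → 1 → 37 → 55 → 64 → … (one orbit).
9 cycles of lengths [9, 9, 9, 9, 9, 9, 9, 9, 1].
With 9 cycles on 73 points, sign = (−1)^{73−9} = +1.
Zolotarev: (37|73) = +1, matching the cycle-count sign.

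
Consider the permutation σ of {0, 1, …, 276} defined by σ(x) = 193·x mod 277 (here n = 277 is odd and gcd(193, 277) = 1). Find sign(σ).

Trace 236: π^k(236) = [236, 120, 169, 208, 256, 102, 19] for k=0..6.
7 cycles of lengths [46, 46, 46, 46, 46, 46, 1].
n − c = 277 − 7 = 270; sign = (−1)^270 = +1.
Via Zolotarev, sign(π_{193}) = (193|277) = +1.

+1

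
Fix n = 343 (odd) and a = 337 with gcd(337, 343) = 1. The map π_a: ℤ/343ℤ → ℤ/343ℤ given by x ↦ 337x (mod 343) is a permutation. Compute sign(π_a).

+1

Trace 71: π^k(71) = [71, 260, 155, 99, 92, 134, 225] for k=0..6.
Cycle lengths of π_337 on ℤ/343ℤ: [49, 49, 49, 49, 49, 49, 7, 7, 7, 7, 7, 7, 1, 1, 1, 1, 1, 1, 1]; 19 cycles in total.
343 − 19 = 324 transpositions; sign(π) = (−1)^324 = +1.
The Jacobi symbol (337|343) = +1 (Zolotarev) agrees.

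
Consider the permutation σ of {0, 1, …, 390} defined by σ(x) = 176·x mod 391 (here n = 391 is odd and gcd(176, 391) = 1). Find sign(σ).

+1

Start at x=320: 320 → 16 → 79 → 219 → 226 → 285 → 112 → … (one orbit).
Cycle lengths of π_176 on ℤ/391ℤ: [176, 176, 22, 16, 1]; 5 cycles in total.
n − c = 391 − 5 = 386; sign = (−1)^386 = +1.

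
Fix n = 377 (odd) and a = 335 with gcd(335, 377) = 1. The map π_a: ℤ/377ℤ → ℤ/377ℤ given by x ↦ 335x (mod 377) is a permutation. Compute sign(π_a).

+1

Trace 146: π^k(146) = [146, 277, 53, 36, 373, 168, 107] for k=0..6.
Cycle type of π: 42×8 + 7×4 + 6×2 + 1; total 15 cycles.
Σ(ℓ_i−1) = 377−15 = 362; sign = (−1)^362 = +1.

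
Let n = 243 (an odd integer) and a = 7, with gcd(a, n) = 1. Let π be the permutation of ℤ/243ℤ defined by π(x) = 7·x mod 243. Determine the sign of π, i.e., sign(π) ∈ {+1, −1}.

Orbit of 226 under x↦7x: [226, 124, 139, 1, 7, 49, 100]… (length divides ord_243(7)).
π_7 has 11 disjoint cycles with lengths [81, 81, 27, 27, 9, 9, 3, 3, 1, 1, 1] on {0,…,242}.
n − c = 243 − 11 = 232; sign = (−1)^232 = +1.
Zolotarev: (7|243) = +1, matching the cycle-count sign.

+1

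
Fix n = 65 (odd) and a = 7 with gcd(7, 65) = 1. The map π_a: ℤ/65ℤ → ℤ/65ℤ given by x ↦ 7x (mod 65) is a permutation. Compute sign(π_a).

+1

Start at x=47: 47 → 4 → 28 → 1 → 7 → 49 → 18 → … (one orbit).
Decompose π into cycles: lengths [12, 12, 12, 12, 12, 4, 1] (7 cycles, including the fixed point 0).
65 − 7 = 58 transpositions; sign(π) = (−1)^58 = +1.
The Jacobi symbol (7|65) = +1 (Zolotarev) agrees.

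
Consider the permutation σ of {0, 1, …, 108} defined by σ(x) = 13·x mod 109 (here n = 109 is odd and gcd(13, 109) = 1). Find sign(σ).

Trace 76: π^k(76) = [76, 7, 91, 93, 10, 21, 55] for k=0..6.
The orbit structure of x ↦ 13x mod 109: 2 orbits of sizes [108, 1].
Σ(ℓ_i−1) = 109−2 = 107; sign = (−1)^107 = -1.

-1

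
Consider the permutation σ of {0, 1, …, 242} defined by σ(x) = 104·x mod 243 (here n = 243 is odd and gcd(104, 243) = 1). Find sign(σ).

-1

Orbit of 133 under x↦104x: [133, 224, 211, 74, 163, 185, 43]… (length divides ord_243(104)).
6 cycles of lengths [162, 54, 18, 6, 2, 1].
6 cycles on 243: each ℓ→(−1)^(ℓ−1), product (−1)^237 = -1.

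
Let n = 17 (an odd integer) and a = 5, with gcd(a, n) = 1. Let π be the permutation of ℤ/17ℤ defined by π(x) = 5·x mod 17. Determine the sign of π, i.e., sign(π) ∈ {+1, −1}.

-1

Orbit of 2 under x↦5x: [2, 10, 16, 12, 9, 11, 4]… (length divides ord_17(5)).
Decompose π into cycles: lengths [16, 1] (2 cycles, including the fixed point 0).
sign(π) = (−1)^{n − #cycles} = (−1)^{17−2} = (−1)^15 = -1.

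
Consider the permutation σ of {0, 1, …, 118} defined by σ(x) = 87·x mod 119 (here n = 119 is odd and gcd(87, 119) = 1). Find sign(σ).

-1

Trace 117: π^k(117) = [117, 64, 94, 86, 104, 4, 110] for k=0..6.
π_87 has 8 disjoint cycles with lengths [24, 24, 24, 24, 8, 8, 6, 1] on {0,…,118}.
n − c = 119 − 8 = 111; sign = (−1)^111 = -1.
Via Zolotarev, sign(π_{87}) = (87|119) = -1.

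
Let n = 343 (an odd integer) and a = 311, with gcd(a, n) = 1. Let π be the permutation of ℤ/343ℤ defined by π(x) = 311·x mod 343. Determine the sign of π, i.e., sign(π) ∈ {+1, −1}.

-1

Start at x=293: 293 → 228 → 250 → 232 → 122 → 212 → 76 → … (one orbit).
Cycle lengths of π_311 on ℤ/343ℤ: [294, 42, 6, 1]; 4 cycles in total.
Σ(ℓ_i−1) = 343−4 = 339; sign = (−1)^339 = -1.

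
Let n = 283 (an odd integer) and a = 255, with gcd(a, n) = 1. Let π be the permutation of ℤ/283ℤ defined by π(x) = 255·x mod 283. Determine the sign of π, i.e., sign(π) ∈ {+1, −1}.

-1

Trace 46: π^k(46) = [46, 127, 123, 235, 212, 7, 87] for k=0..6.
2 cycles of lengths [282, 1].
n − c = 283 − 2 = 281; sign = (−1)^281 = -1.
Zolotarev: (255|283) = -1, matching the cycle-count sign.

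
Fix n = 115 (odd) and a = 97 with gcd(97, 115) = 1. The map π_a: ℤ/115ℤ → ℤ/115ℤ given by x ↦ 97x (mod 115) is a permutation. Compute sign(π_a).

Orbit of 88 under x↦97x: [88, 26, 107, 29, 53, 81, 37]… (length divides ord_115(97)).
π_97 has 5 disjoint cycles with lengths [44, 44, 22, 4, 1] on {0,…,114}.
5 cycles on 115: each ℓ→(−1)^(ℓ−1), product (−1)^110 = +1.
The Jacobi symbol (97|115) = +1 (Zolotarev) agrees.

+1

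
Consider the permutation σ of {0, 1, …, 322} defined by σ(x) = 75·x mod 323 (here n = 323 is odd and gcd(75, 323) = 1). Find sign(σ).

+1

Orbit of 113 under x↦75x: [113, 77, 284, 305, 265, 172, 303]… (length divides ord_323(75)).
Decompose π into cycles: lengths [16, 16, 16, 16, 16, 16, 16, 16, 16, 16, 16, 16, 16, 16, 16, 16, 16, 16, 16, 2, 2, 2, 2, 2, 2, 2, 2, 2, 1] (29 cycles, including the fixed point 0).
With 29 cycles on 323 points, sign = (−1)^{323−29} = +1.
(75|323)_J = +1 (Zolotarev's lemma cross-check).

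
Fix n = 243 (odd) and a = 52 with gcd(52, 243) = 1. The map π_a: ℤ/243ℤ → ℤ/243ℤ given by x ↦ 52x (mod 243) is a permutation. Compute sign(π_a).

Trace 19: π^k(19) = [19, 16, 103, 10, 34, 67, 82] for k=0..6.
11 cycles of lengths [81, 81, 27, 27, 9, 9, 3, 3, 1, 1, 1].
Σ(ℓ_i−1) = 243−11 = 232; sign = (−1)^232 = +1.
The Jacobi symbol (52|243) = +1 (Zolotarev) agrees.

+1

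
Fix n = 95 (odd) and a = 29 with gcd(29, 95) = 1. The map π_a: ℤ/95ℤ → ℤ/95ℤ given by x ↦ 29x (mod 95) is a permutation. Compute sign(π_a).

-1

Orbit of 14 under x↦29x: [14, 26, 89, 16, 84, 61, 59]… (length divides ord_95(29)).
Decompose π into cycles: lengths [18, 18, 18, 18, 18, 2, 2, 1] (8 cycles, including the fixed point 0).
sign(π) = (−1)^{n − #cycles} = (−1)^{95−8} = (−1)^87 = -1.
Via Zolotarev, sign(π_{29}) = (29|95) = -1.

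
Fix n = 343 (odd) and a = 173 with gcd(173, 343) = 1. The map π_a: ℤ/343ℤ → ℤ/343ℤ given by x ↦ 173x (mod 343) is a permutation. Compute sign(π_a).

Start at x=222: 222 → 333 → 328 → 149 → 52 → 78 → 117 → … (one orbit).
The orbit structure of x ↦ 173x mod 343: 4 orbits of sizes [294, 42, 6, 1].
sign(π) = (−1)^{n − #cycles} = (−1)^{343−4} = (−1)^339 = -1.
(173|343)_J = -1 (Zolotarev's lemma cross-check).

-1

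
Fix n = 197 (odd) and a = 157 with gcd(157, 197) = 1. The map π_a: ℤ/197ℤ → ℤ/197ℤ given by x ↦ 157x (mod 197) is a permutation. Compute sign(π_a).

Orbit of 169 under x↦157x: [169, 135, 116, 88, 26, 142, 33]… (length divides ord_197(157)).
π_157 has 3 disjoint cycles with lengths [98, 98, 1] on {0,…,196}.
sign(π) = (−1)^{n − #cycles} = (−1)^{197−3} = (−1)^194 = +1.
(157|197)_J = +1 (Zolotarev's lemma cross-check).

+1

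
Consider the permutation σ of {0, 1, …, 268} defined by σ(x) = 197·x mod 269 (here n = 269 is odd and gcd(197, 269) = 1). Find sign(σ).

Trace 189: π^k(189) = [189, 111, 78, 33, 45, 257, 57] for k=0..6.
Cycle lengths of π_197 on ℤ/269ℤ: [268, 1]; 2 cycles in total.
Σ(ℓ_i−1) = 269−2 = 267; sign = (−1)^267 = -1.

-1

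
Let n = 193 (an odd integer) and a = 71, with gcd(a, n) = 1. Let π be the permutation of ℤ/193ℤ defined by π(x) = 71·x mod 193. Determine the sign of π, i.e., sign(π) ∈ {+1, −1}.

Trace 121: π^k(121) = [121, 99, 81, 154, 126, 68, 3] for k=0..6.
Cycle lengths of π_71 on ℤ/193ℤ: [64, 64, 64, 1]; 4 cycles in total.
With 4 cycles on 193 points, sign = (−1)^{193−4} = -1.

-1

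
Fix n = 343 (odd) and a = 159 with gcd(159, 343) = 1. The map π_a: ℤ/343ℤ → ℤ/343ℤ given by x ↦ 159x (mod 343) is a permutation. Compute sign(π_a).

Start at x=124: 124 → 165 → 167 → 142 → 283 → 64 → 229 → … (one orbit).
π_159 has 4 disjoint cycles with lengths [294, 42, 6, 1] on {0,…,342}.
n − c = 343 − 4 = 339; sign = (−1)^339 = -1.
The Jacobi symbol (159|343) = -1 (Zolotarev) agrees.

-1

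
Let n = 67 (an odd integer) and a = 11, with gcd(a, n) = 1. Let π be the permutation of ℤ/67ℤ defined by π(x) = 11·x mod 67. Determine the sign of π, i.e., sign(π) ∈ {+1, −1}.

-1

Trace 47: π^k(47) = [47, 48, 59, 46, 37, 5, 55] for k=0..6.
2 cycles of lengths [66, 1].
n − c = 67 − 2 = 65; sign = (−1)^65 = -1.
Zolotarev: (11|67) = -1, matching the cycle-count sign.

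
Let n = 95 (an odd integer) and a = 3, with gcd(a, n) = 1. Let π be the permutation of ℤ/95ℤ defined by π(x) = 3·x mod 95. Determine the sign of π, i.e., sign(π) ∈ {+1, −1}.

Orbit of 53 under x↦3x: [53, 64, 2, 6, 18, 54, 67]… (length divides ord_95(3)).
Cycle lengths of π_3 on ℤ/95ℤ: [36, 36, 18, 4, 1]; 5 cycles in total.
sign(π) = (−1)^{n − #cycles} = (−1)^{95−5} = (−1)^90 = +1.

+1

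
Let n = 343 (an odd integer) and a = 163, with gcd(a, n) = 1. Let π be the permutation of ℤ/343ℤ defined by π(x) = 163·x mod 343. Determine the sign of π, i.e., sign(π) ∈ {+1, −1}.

Trace 288: π^k(288) = [288, 296, 228, 120, 9, 95, 50] for k=0..6.
Cycle lengths of π_163 on ℤ/343ℤ: [147, 147, 21, 21, 3, 3, 1]; 7 cycles in total.
sign(π) = (−1)^{n − #cycles} = (−1)^{343−7} = (−1)^336 = +1.
Check: (163/343) = +1 by Zolotarev.

+1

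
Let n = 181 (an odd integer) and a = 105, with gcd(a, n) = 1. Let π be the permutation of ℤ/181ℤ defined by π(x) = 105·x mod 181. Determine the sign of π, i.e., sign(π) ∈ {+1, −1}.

-1

Orbit of 26 under x↦105x: [26, 15, 127, 122, 140, 39, 113]… (length divides ord_181(105)).
2 cycles of lengths [180, 1].
Σ(ℓ_i−1) = 181−2 = 179; sign = (−1)^179 = -1.
Zolotarev: (105|181) = -1, matching the cycle-count sign.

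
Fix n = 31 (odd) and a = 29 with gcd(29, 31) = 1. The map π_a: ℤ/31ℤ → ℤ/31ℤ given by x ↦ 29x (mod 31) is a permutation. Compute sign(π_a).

Trace 8: π^k(8) = [8, 15, 1, 29, 4, 23, 16] for k=0..6.
Cycle type of π: 10×3 + 1; total 4 cycles.
4 cycles on 31: each ℓ→(−1)^(ℓ−1), product (−1)^27 = -1.
The Jacobi symbol (29|31) = -1 (Zolotarev) agrees.

-1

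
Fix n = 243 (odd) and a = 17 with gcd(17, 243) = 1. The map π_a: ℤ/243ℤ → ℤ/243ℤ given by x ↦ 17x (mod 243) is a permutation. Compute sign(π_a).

Orbit of 125 under x↦17x: [125, 181, 161, 64, 116, 28, 233]… (length divides ord_243(17)).
Cycle lengths of π_17 on ℤ/243ℤ: [54, 54, 54, 18, 18, 18, 6, 6, 6, 2, 2, 2, 2, 1]; 14 cycles in total.
n − c = 243 − 14 = 229; sign = (−1)^229 = -1.
Via Zolotarev, sign(π_{17}) = (17|243) = -1.

-1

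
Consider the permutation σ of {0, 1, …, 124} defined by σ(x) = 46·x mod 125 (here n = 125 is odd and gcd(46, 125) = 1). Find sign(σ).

Trace 6: π^k(6) = [6, 26, 71, 16, 111, 106, 1] for k=0..6.
Decompose π into cycles: lengths [25, 25, 25, 25, 5, 5, 5, 5, 1, 1, 1, 1, 1] (13 cycles, including the fixed point 0).
With 13 cycles on 125 points, sign = (−1)^{125−13} = +1.

+1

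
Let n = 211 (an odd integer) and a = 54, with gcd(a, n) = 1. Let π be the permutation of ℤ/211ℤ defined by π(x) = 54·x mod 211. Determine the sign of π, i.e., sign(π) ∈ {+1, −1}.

+1

Orbit of 117 under x↦54x: [117, 199, 196, 34, 148, 185, 73]… (length divides ord_211(54)).
The orbit structure of x ↦ 54x mod 211: 11 orbits of sizes [21, 21, 21, 21, 21, 21, 21, 21, 21, 21, 1].
With 11 cycles on 211 points, sign = (−1)^{211−11} = +1.
The Jacobi symbol (54|211) = +1 (Zolotarev) agrees.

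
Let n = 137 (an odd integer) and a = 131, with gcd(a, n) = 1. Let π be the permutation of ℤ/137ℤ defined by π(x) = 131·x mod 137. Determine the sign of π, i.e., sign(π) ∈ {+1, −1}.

-1

Start at x=120: 120 → 102 → 73 → 110 → 25 → 124 → 78 → … (one orbit).
Decompose π into cycles: lengths [136, 1] (2 cycles, including the fixed point 0).
sign(π) = (−1)^{n − #cycles} = (−1)^{137−2} = (−1)^135 = -1.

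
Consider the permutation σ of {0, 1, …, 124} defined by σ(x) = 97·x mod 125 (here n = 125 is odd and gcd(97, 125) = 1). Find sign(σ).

Orbit of 33 under x↦97x: [33, 76, 122, 84, 23, 106, 32]… (length divides ord_125(97)).
The orbit structure of x ↦ 97x mod 125: 4 orbits of sizes [100, 20, 4, 1].
125 − 4 = 121 transpositions; sign(π) = (−1)^121 = -1.
The Jacobi symbol (97|125) = -1 (Zolotarev) agrees.

-1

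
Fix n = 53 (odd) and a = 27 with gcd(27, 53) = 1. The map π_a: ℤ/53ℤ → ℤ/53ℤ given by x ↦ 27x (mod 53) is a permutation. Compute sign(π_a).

-1

Trace 37: π^k(37) = [37, 45, 49, 51, 52, 26, 13] for k=0..6.
Decompose π into cycles: lengths [52, 1] (2 cycles, including the fixed point 0).
2 cycles on 53: each ℓ→(−1)^(ℓ−1), product (−1)^51 = -1.
Zolotarev: (27|53) = -1, matching the cycle-count sign.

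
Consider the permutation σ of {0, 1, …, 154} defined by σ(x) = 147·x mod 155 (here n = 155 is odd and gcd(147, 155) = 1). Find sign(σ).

Start at x=1: 1 → 147 → 64 → 108 → 66 → 92 → 39 → … (one orbit).
π_147 has 11 disjoint cycles with lengths [20, 20, 20, 20, 20, 20, 10, 10, 10, 4, 1] on {0,…,154}.
n − c = 155 − 11 = 144; sign = (−1)^144 = +1.
Check: (147/155) = +1 by Zolotarev.

+1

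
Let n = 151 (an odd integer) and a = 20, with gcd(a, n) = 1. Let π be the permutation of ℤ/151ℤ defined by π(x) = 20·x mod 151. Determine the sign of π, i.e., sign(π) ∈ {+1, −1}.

Start at x=68: 68 → 1 → 20 → 98 → 148 → 91 → 8 → … (one orbit).
The orbit structure of x ↦ 20x mod 151: 7 orbits of sizes [25, 25, 25, 25, 25, 25, 1].
7 cycles on 151: each ℓ→(−1)^(ℓ−1), product (−1)^144 = +1.
Zolotarev: (20|151) = +1, matching the cycle-count sign.

+1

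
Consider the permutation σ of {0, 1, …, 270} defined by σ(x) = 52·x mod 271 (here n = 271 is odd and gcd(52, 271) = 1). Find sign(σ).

Start at x=248: 248 → 159 → 138 → 130 → 256 → 33 → 90 → … (one orbit).
Decompose π into cycles: lengths [270, 1] (2 cycles, including the fixed point 0).
sign(π) = (−1)^{n − #cycles} = (−1)^{271−2} = (−1)^269 = -1.
(52|271)_J = -1 (Zolotarev's lemma cross-check).

-1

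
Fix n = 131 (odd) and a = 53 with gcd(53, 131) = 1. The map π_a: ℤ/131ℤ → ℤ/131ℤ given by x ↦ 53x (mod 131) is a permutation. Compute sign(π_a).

Orbit of 1 under x↦53x: [1, 53, 58, 61, 89]… (length divides ord_131(53)).
27 cycles of lengths [5, 5, 5, 5, 5, 5, 5, 5, 5, 5, 5, 5, 5, 5, 5, 5, 5, 5, 5, 5, 5, 5, 5, 5, 5, 5, 1].
131 − 27 = 104 transpositions; sign(π) = (−1)^104 = +1.
Check: (53/131) = +1 by Zolotarev.

+1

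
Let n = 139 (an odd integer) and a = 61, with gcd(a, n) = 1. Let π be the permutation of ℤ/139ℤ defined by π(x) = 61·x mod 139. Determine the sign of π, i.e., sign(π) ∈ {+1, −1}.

-1

Trace 10: π^k(10) = [10, 54, 97, 79, 93, 113, 82] for k=0..6.
The orbit structure of x ↦ 61x mod 139: 2 orbits of sizes [138, 1].
2 cycles on 139: each ℓ→(−1)^(ℓ−1), product (−1)^137 = -1.
The Jacobi symbol (61|139) = -1 (Zolotarev) agrees.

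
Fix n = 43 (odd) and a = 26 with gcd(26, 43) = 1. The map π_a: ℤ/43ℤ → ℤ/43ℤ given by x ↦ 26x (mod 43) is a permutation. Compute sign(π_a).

Start at x=1: 1 → 26 → 31 → 32 → 15 → 3 → 35 → … (one orbit).
Cycle lengths of π_26 on ℤ/43ℤ: [42, 1]; 2 cycles in total.
43 − 2 = 41 transpositions; sign(π) = (−1)^41 = -1.

-1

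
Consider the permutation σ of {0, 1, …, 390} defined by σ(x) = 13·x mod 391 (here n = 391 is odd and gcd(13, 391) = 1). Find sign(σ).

Start at x=35: 35 → 64 → 50 → 259 → 239 → 370 → 118 → … (one orbit).
Decompose π into cycles: lengths [44, 44, 44, 44, 44, 44, 44, 44, 11, 11, 4, 4, 4, 4, 1] (15 cycles, including the fixed point 0).
With 15 cycles on 391 points, sign = (−1)^{391−15} = +1.
Via Zolotarev, sign(π_{13}) = (13|391) = +1.

+1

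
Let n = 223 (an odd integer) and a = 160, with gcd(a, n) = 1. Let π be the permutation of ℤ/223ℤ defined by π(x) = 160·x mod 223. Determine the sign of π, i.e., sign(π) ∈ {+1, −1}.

-1

Start at x=37: 37 → 122 → 119 → 85 → 220 → 189 → 135 → … (one orbit).
2 cycles of lengths [222, 1].
With 2 cycles on 223 points, sign = (−1)^{223−2} = -1.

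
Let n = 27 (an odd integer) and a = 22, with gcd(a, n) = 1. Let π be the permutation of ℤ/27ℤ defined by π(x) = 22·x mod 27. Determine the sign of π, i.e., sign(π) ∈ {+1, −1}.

+1

Start at x=22: 22 → 25 → 10 → 4 → 7 → 19 → 13 → … (one orbit).
Cycle lengths of π_22 on ℤ/27ℤ: [9, 9, 3, 3, 1, 1, 1]; 7 cycles in total.
n − c = 27 − 7 = 20; sign = (−1)^20 = +1.
Via Zolotarev, sign(π_{22}) = (22|27) = +1.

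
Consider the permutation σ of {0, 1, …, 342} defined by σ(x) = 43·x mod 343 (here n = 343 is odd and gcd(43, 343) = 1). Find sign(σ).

+1

Trace 211: π^k(211) = [211, 155, 148, 190, 281, 78, 267] for k=0..6.
Cycle lengths of π_43 on ℤ/343ℤ: [49, 49, 49, 49, 49, 49, 7, 7, 7, 7, 7, 7, 1, 1, 1, 1, 1, 1, 1]; 19 cycles in total.
19 cycles on 343: each ℓ→(−1)^(ℓ−1), product (−1)^324 = +1.
Zolotarev: (43|343) = +1, matching the cycle-count sign.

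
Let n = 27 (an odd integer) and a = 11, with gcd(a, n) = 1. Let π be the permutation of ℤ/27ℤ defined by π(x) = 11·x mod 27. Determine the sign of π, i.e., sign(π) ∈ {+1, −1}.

-1

Start at x=8: 8 → 7 → 23 → 10 → 2 → 22 → 26 → … (one orbit).
Cycle lengths of π_11 on ℤ/27ℤ: [18, 6, 2, 1]; 4 cycles in total.
27 − 4 = 23 transpositions; sign(π) = (−1)^23 = -1.
Via Zolotarev, sign(π_{11}) = (11|27) = -1.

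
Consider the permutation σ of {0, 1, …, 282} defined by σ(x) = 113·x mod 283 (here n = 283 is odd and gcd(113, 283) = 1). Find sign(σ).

+1

Start at x=7: 7 → 225 → 238 → 9 → 168 → 23 → 52 → … (one orbit).
Cycle type of π: 141×2 + 1; total 3 cycles.
Σ(ℓ_i−1) = 283−3 = 280; sign = (−1)^280 = +1.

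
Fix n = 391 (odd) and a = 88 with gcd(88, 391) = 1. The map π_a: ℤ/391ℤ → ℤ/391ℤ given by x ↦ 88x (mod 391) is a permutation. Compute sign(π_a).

Start at x=122: 122 → 179 → 112 → 81 → 90 → 100 → 198 → … (one orbit).
5 cycles of lengths [176, 176, 22, 16, 1].
Σ(ℓ_i−1) = 391−5 = 386; sign = (−1)^386 = +1.

+1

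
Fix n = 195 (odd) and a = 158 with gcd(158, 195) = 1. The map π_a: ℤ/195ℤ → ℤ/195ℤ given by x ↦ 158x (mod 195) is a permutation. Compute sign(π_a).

Start at x=158: 158 → 4 → 47 → 16 → 188 → 64 → 167 → … (one orbit).
Decompose π into cycles: lengths [12, 12, 12, 12, 12, 12, 12, 12, 12, 12, 12, 12, 12, 12, 12, 4, 4, 4, 2, 1] (20 cycles, including the fixed point 0).
With 20 cycles on 195 points, sign = (−1)^{195−20} = -1.
(158|195)_J = -1 (Zolotarev's lemma cross-check).

-1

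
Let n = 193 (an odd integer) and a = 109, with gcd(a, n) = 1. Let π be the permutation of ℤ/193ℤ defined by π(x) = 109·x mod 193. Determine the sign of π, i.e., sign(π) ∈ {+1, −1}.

Start at x=1: 1 → 109 → 108 → 192 → 84 → 85 → 1 (one orbit).
The orbit structure of x ↦ 109x mod 193: 33 orbits of sizes [6, 6, 6, 6, 6, 6, 6, 6, 6, 6, 6, 6, 6, 6, 6, 6, 6, 6, 6, 6, 6, 6, 6, 6, 6, 6, 6, 6, 6, 6, 6, 6, 1].
sign(π) = (−1)^{n − #cycles} = (−1)^{193−33} = (−1)^160 = +1.

+1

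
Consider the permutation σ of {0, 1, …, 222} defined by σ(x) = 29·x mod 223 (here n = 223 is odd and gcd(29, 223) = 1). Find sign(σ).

Trace 30: π^k(30) = [30, 201, 31, 7, 203, 89, 128] for k=0..6.
The orbit structure of x ↦ 29x mod 223: 3 orbits of sizes [111, 111, 1].
With 3 cycles on 223 points, sign = (−1)^{223−3} = +1.
Zolotarev: (29|223) = +1, matching the cycle-count sign.

+1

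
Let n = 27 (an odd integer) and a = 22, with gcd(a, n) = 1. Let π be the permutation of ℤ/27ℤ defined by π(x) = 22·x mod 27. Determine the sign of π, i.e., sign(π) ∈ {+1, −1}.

+1

Orbit of 1 under x↦22x: [1, 22, 25, 10, 4, 7, 19]… (length divides ord_27(22)).
7 cycles of lengths [9, 9, 3, 3, 1, 1, 1].
With 7 cycles on 27 points, sign = (−1)^{27−7} = +1.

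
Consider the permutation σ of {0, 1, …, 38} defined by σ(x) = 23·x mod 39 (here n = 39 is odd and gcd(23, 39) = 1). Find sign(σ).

Trace 17: π^k(17) = [17, 1, 23, 22, 38, 16] for k=0..5.
The orbit structure of x ↦ 23x mod 39: 8 orbits of sizes [6, 6, 6, 6, 6, 6, 2, 1].
sign(π) = (−1)^{n − #cycles} = (−1)^{39−8} = (−1)^31 = -1.
Via Zolotarev, sign(π_{23}) = (23|39) = -1.

-1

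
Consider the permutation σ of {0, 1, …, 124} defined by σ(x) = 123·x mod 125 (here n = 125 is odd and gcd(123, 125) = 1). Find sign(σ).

Trace 46: π^k(46) = [46, 33, 59, 7, 111, 28, 69] for k=0..6.
π_123 has 4 disjoint cycles with lengths [100, 20, 4, 1] on {0,…,124}.
With 4 cycles on 125 points, sign = (−1)^{125−4} = -1.

-1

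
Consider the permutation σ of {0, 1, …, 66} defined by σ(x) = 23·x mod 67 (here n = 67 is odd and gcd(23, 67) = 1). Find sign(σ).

Start at x=22: 22 → 37 → 47 → 9 → 6 → 4 → 25 → … (one orbit).
The orbit structure of x ↦ 23x mod 67: 3 orbits of sizes [33, 33, 1].
Σ(ℓ_i−1) = 67−3 = 64; sign = (−1)^64 = +1.

+1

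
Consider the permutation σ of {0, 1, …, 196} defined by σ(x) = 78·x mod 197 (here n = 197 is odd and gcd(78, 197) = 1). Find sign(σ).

-1

Orbit of 9 under x↦78x: [9, 111, 187, 8, 33, 13, 29]… (length divides ord_197(78)).
Decompose π into cycles: lengths [196, 1] (2 cycles, including the fixed point 0).
n − c = 197 − 2 = 195; sign = (−1)^195 = -1.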